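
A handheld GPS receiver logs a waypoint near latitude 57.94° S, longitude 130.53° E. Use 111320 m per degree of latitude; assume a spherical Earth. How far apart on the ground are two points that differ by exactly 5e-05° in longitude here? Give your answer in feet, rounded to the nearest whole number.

At 57.94° a degree of longitude is 111320 × cos 57.94° ≈ 59089.4 m, so 5e-05° corresponds to 2.95447 m.
In feet: 2.95447 m ÷ 0.3048 ≈ 9.6931 ft.

10 feet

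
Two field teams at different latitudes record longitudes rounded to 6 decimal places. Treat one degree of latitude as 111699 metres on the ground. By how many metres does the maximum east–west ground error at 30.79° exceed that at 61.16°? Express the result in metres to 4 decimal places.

Rounding to 6 decimal places leaves the longitude within ±5e-07° of the true value.
At 30.79°: 5e-07° × 111699 × cos 30.79° = 5e-07 × 111699 × 0.8590 ≈ 0.047977 m.
At 61.16°: 5e-07° × 111699 × cos 61.16° = 5e-07 × 111699 × 0.4824 ≈ 0.02694 m.
So the lower-latitude error exceeds the higher by 0.047977 − 0.02694 = 0.021038 m.

0.0210 metres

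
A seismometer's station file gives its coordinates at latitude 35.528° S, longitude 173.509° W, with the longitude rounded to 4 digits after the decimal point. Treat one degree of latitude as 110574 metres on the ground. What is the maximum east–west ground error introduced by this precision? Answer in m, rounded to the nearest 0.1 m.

4.5 m

Rounding to 4 decimal places leaves the longitude within ±5e-05° of the true value.
At latitude 35.528° a degree of longitude spans 110574 m × cos 35.528° = 110574 × 0.8138 ≈ 89988.6 m.
Maximum E–W displacement: 5e-05 × 89988.6 = 4.49943 m.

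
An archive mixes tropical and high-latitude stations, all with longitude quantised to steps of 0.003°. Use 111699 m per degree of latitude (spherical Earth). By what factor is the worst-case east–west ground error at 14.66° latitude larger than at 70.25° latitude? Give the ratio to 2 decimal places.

With a 0.003° grid the true value lies within half a step, ±0.003°/2 = ±0.0015°, of the stored one.
At 14.66°: 0.0015° × 111699 × cos 14.66° = 0.0015 × 111699 × 0.9674 ≈ 162.09 m.
At 70.25°: 0.0015° × 111699 × cos 70.25° = 0.0015 × 111699 × 0.3379 ≈ 56.617 m.
The ratio reduces to cos 14.66° / cos 70.25° = 0.9674/0.3379 ≈ 2.8630.

2.86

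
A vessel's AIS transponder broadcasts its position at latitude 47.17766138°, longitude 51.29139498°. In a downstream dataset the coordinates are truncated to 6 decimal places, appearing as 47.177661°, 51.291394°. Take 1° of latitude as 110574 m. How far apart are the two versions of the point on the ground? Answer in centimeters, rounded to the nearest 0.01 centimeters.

Δlat = 47.17766138 − 47.177661 = +0.00000038°; Δlon = 51.29139498 − 51.291394 = +0.00000098°.
North–south shift: 0.00000038 × 110574 = 0.0420181 m.
E–W at 47.1777°: 0.00000098° × 110574 × cos 47.1777° = 0.00000098 × 110574 × 0.6797 ≈ 0.073657 m.
Distance: √(0.0420181² + 0.073657²) ≈ 0.084799 m.
That is 0.084799 m = 8.4799 cm.

8.48 centimeters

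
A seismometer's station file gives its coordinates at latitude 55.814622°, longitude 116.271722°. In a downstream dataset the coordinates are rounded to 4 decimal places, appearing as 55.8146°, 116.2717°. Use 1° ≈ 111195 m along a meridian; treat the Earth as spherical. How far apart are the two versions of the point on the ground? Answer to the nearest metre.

The latitude changed by +0.000022° and the longitude by +0.000022°.
N–S: 0.000022° × 111195 m/° = 2.44629 m.
East–west at this latitude: 0.000022° × 111195 × cos 55.8146° ≈ 0.000022 × 62477.4 = 1.3745 m.
Distance: √(2.44629² + 1.3745²) ≈ 2.80599 m.

3 metres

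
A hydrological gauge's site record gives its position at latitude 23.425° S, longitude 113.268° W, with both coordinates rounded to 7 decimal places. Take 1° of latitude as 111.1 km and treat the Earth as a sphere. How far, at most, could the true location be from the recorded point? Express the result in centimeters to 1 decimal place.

0.8 centimeters

Rounding to 7 decimal places leaves each coordinate within ±5e-08° of the true value.
North–south component: 5e-08° × 111100 = 0.005555 m.
Longitude error → 5e-08 × 111100 × cos 23.425° = 5e-08 × 111100 × 0.9176 ≈ 0.00509716 m.
Worst case both components are at the extreme and orthogonal: √(0.005555² + 0.00509716²) ≈ 0.00753917 m.
That is 0.00753917 m = 0.75392 cm.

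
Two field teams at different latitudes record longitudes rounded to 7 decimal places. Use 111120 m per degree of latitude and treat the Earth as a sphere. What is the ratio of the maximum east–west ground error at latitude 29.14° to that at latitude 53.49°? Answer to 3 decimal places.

1.468

Rounding to 7 decimal places leaves the longitude within ±5e-08° of the true value.
At 29.14°: 5e-08° × 111120 × cos 29.14° = 5e-08 × 111120 × 0.8734 ≈ 0.0048528 m.
Error at 53.49° = 5e-08° × 111120 × cos 53.49° ≈ 0.005556 × 0.5950 = 0.0033056 m.
The ratio reduces to cos 29.14° / cos 53.49° = 0.8734/0.5950 ≈ 1.4680.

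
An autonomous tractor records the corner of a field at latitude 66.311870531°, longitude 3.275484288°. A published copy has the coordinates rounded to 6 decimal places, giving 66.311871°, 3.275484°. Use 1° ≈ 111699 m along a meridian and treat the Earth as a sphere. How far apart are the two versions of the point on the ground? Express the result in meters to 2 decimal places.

0.05 meters

The latitude changed by -0.000000469° and the longitude by +0.000000288°.
N–S: -0.000000469° × 111699 m/° = -0.0523868 m.
E–W at 66.3119°: 0.000000288° × 111699 × cos 66.3119° = 0.000000288 × 111699 × 0.4018 ≈ 0.0129243 m.
Distance: √(0.0523868² + 0.0129243²) ≈ 0.0539575 m.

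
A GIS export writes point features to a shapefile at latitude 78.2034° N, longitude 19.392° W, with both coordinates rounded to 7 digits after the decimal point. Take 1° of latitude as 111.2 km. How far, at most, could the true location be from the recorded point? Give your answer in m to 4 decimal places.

0.0057 m

Rounding to 7 decimal places leaves each coordinate within ±5e-08° of the true value.
N–S: 5e-08° × 111200 m/° = 0.00556 m.
Longitude error → 5e-08 × 111200 × cos 78.2034° = 5e-08 × 111200 × 0.2044 ≈ 0.00113668 m.
Worst case both components are at the extreme and orthogonal: √(0.00556² + 0.00113668²) ≈ 0.005675 m.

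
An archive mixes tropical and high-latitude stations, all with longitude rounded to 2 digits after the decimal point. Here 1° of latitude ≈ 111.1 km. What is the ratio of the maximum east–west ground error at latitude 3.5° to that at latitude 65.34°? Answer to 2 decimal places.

Rounding to 2 decimal places leaves the longitude within ±0.005° of the true value.
Error at 3.5° = 0.005° × 111100 × cos 3.5° ≈ 555.5 × 0.9981 = 554.46 m.
Error at 65.34° = 0.005° × 111100 × cos 65.34° ≈ 555.5 × 0.4172 = 231.77 m.
Ratio: 554.46 / 231.77 = cos 3.5° / cos 65.34° ≈ 2.3923.

2.39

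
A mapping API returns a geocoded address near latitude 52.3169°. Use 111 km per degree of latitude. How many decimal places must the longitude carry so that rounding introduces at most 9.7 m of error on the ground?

4

At 52.3169° one degree of longitude covers 111000 × cos 52.3169° ≈ 111000 × 0.6113 ≈ 67853.6 m.
Rounding to N decimal places gives at most 0.5 × 10⁻ᴺ degrees of error, i.e. 0.5 × 10⁻ᴺ × 67853.6 m.
Setting 33926.8 × 10⁻ᴺ ≤ 9.7 gives 10ᴺ ≥ 3498, i.e. N ≥ 3.54.
So 4 decimal places suffice (3.39 m); 3 would allow up to 33.9 m.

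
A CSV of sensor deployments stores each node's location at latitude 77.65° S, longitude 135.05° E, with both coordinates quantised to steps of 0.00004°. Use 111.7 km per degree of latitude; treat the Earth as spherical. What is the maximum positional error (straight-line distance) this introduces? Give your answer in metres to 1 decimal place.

With a 0.00004° grid the true value lies within half a step, ±0.00004°/2 = ±2e-05°, of the stored one.
N–S: 2e-05° × 111700 m/° = 2.234 m.
East–west component at 77.65°: 2e-05° × 111700 × cos 77.65° ≈ 2e-05 × 23890.7 ≈ 0.477814 m.
The two errors are perpendicular, so the maximum displacement is √(2.234² + 0.477814²) ≈ 2.28453 m.

2.3 metres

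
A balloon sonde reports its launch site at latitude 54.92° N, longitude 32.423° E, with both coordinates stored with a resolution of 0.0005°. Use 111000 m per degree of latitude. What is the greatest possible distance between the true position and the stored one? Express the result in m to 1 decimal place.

32.0 m

With a 0.0005° grid the true value lies within half a step, ±0.0005°/2 = ±0.00025°, of the stored one.
North–south component: 0.00025° × 111000 = 27.75 m.
East–west component at 54.92°: 0.00025° × 111000 × cos 54.92° ≈ 0.00025 × 63793.9 ≈ 15.9485 m.
The two errors are perpendicular, so the maximum displacement is √(27.75² + 15.9485²) ≈ 32.0065 m.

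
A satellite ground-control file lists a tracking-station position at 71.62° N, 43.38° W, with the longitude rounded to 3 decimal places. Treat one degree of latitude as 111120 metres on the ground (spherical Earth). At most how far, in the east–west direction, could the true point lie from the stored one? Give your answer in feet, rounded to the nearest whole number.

57 feet

Rounding to 3 decimal places leaves the longitude within ±0.0005° of the true value.
At latitude 71.62° a degree of longitude spans 111120 m × cos 71.62° = 111120 × 0.3153 ≈ 35038.1 m.
East–west error: 0.0005° × 35038.1 m/° ≈ 17.5191 m.
In feet: 17.5191 m ÷ 0.3048 ≈ 57.477 ft.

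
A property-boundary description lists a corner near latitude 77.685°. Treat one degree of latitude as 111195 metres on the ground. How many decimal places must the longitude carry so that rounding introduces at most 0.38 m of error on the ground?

5 decimal places

At 77.685° one degree of longitude covers 111195 × cos 77.685° ≈ 111195 × 0.2133 ≈ 23716.4 m.
With N decimal places the half-ulp bound is 0.5·10⁻ᴺ°, or 0.5·10⁻ᴺ × 23716.4 m on the ground.
Setting 11858.2 × 10⁻ᴺ ≤ 0.38 gives 10ᴺ ≥ 3.121e+04, i.e. N ≥ 4.49.
N = 4 would give 1.19 m (too coarse); N = 5 gives 0.119 m ≤ 0.38 m.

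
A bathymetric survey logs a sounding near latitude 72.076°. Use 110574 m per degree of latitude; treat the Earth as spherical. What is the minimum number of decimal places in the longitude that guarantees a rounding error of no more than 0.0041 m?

7

At 72.076° one degree of longitude covers 110574 × cos 72.076° ≈ 110574 × 0.3078 ≈ 34029.7 m.
N decimal places → at most half a unit in the last place, 0.5 × 10⁻ᴺ° = 34029.7/2 × 10⁻ᴺ m.
Need 0.5 × 34029.7 × 10⁻ᴺ ≤ 0.0041 → 10⁻ᴺ ≤ 2.410e-07, so N ≥ 6.62.
So 7 decimal places suffice (0.0017 m); 6 would allow up to 0.017 m.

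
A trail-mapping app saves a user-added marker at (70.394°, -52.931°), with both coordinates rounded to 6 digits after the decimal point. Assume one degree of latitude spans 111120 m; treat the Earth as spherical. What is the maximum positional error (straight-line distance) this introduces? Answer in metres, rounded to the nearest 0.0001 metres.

0.0586 metres

Rounding to 6 decimal places leaves each coordinate within ±5e-07° of the true value.
North–south component: 5e-07° × 111120 = 0.05556 m.
E–W at 70.394°: 5e-07° × 111120 × cos 70.394° = 5e-07 × 111120 × 0.3356 ≈ 0.0186432 m.
Combining orthogonally: (0.05556² + 0.0186432²)^½ ≈ 0.0586044 m.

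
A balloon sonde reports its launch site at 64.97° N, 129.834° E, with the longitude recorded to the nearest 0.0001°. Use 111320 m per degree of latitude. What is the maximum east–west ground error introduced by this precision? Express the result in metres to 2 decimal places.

Rounding to 4 decimal places leaves the longitude within ±5e-05° of the true value.
One degree of longitude at 64.97° is 111320 × cos 64.97° ≈ 111320 × 0.4231 = 47098.7 m.
East–west error: 5e-05° × 47098.7 m/° ≈ 2.35493 m.

2.35 metres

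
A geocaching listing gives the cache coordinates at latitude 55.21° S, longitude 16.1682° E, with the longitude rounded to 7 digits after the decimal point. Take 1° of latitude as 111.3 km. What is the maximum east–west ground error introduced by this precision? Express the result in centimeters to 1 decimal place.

Rounding to 7 decimal places leaves the longitude within ±5e-08° of the true value.
At latitude 55.21° a degree of longitude spans 111300 m × cos 55.21° = 111300 × 0.5706 ≈ 63504.5 m.
East–west error: 5e-08° × 63504.5 m/° ≈ 0.00317522 m.
That is 0.00317522 m = 0.31752 cm.

0.3 centimeters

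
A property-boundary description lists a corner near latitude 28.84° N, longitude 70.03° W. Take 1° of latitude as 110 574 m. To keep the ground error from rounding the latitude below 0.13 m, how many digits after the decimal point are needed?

One degree of latitude covers 110574 m.
N decimal places → at most half a unit in the last place, 0.5 × 10⁻ᴺ° = 110574/2 × 10⁻ᴺ m.
Need 0.5 × 110574 × 10⁻ᴺ ≤ 0.13 → 10⁻ᴺ ≤ 2.351e-06, so N ≥ 5.63.
So 6 decimal places suffice (0.0553 m); 5 would allow up to 0.553 m.

6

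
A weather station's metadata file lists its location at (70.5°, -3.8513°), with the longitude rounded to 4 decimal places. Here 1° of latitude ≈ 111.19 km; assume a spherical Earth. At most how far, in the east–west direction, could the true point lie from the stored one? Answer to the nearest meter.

2 meters

Rounding to 4 decimal places leaves the longitude within ±5e-05° of the true value.
At latitude 70.5° a degree of longitude spans 111190 m × cos 70.5° = 111190 × 0.3338 ≈ 37116 m.
Maximum E–W displacement: 5e-05 × 37116 = 1.8558 m.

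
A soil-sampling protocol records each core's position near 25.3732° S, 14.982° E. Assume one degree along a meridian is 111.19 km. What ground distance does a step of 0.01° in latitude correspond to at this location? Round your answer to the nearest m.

Along a meridian 0.01° is 0.01 × 111190 = 1111.9 m.

1112 m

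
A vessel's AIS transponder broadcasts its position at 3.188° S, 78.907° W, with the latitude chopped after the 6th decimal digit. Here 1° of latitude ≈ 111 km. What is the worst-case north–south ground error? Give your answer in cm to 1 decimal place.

11.1 cm

Truncating at 6 decimal places can drop up to a full unit in the last place, so the latitude may be off by as much as 1e-06°.
North–south distance: 1e-06° × 111000 m/° = 0.111 m.
That is 0.111 m = 11.1 cm.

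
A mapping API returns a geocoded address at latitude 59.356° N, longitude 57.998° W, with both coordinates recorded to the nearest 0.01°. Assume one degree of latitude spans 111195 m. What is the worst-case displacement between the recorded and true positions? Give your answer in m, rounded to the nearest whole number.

624 m

Rounding to 2 decimal places leaves each coordinate within ±0.005° of the true value.
North–south component: 0.005° × 111195 = 555.975 m.
Longitude error → 0.005 × 111195 × cos 59.356° = 0.005 × 111195 × 0.5097 ≈ 283.382 m.
Combining orthogonally: (555.975² + 283.382²)^½ ≈ 624.03 m.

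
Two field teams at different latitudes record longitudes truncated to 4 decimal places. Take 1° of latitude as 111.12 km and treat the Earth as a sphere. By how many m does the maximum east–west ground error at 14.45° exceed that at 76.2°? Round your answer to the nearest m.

8 m

Truncating at 4 decimal places can drop up to a full unit in the last place, so the longitude may be off by as much as 0.0001°.
Error at 14.45° = 0.0001° × 111120 × cos 14.45° ≈ 11.112 × 0.9684 = 10.76 m.
At 76.2°: 0.0001° × 111120 × cos 76.2° = 0.0001 × 111120 × 0.2385 ≈ 2.6506 m.
So the lower-latitude error exceeds the higher by 10.76 − 2.6506 = 8.1099 m.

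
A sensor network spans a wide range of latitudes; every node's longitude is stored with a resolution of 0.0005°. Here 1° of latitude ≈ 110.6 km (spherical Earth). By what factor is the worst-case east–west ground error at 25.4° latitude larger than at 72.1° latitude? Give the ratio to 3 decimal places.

With a 0.0005° grid the true value lies within half a step, ±0.0005°/2 = ±0.00025°, of the stored one.
Error at 25.4° = 0.00025° × 110600 × cos 25.4° ≈ 27.65 × 0.9033 = 24.977 m.
At 72.1°: 0.00025° × 110600 × cos 72.1° = 0.00025 × 110600 × 0.3074 ≈ 8.4984 m.
The ratio reduces to cos 25.4° / cos 72.1° = 0.9033/0.3074 ≈ 2.9390.

2.939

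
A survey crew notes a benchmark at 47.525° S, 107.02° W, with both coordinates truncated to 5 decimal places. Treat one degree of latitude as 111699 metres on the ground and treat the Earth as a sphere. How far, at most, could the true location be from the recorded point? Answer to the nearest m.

Truncating at 5 decimal places can drop up to a full unit in the last place, so each coordinate may be off by as much as 1e-05°.
North–south component: 1e-05° × 111699 = 1.11699 m.
Longitude error → 1e-05 × 111699 × cos 47.525° = 1e-05 × 111699 × 0.6753 ≈ 0.754268 m.
The two errors are perpendicular, so the maximum displacement is √(1.11699² + 0.754268²) ≈ 1.34781 m.

1 m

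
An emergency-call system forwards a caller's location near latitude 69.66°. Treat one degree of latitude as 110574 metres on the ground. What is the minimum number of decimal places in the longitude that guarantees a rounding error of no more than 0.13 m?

6

At 69.66° one degree of longitude covers 110574 × cos 69.66° ≈ 110574 × 0.3476 ≈ 38434.5 m.
N decimal places → at most half a unit in the last place, 0.5 × 10⁻ᴺ° = 38434.5/2 × 10⁻ᴺ m.
Need 0.5 × 38434.5 × 10⁻ᴺ ≤ 0.13 → 10⁻ᴺ ≤ 6.765e-06, so N ≥ 5.17.
N = 5 would give 0.192 m (too coarse); N = 6 gives 0.0192 m ≤ 0.13 m.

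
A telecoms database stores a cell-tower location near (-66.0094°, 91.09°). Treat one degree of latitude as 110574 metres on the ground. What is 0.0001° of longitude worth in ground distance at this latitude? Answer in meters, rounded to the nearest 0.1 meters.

4.5 meters

One degree of longitude here spans 110574 × cos 66.0094° = 110574 × 0.4066 ≈ 44957.9 m; 0.0001° of that is 4.49579 m.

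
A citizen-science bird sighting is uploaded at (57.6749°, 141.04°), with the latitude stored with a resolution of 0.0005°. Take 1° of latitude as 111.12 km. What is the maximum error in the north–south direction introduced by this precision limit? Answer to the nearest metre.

With a 0.0005° grid the true value lies within half a step, ±0.0005°/2 = ±0.00025°, of the stored one.
So the N–S error is at most 0.00025 × 111120 = 27.78 m.

28 metres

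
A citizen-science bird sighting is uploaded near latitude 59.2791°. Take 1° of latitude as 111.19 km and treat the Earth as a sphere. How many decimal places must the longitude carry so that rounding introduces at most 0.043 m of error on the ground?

6 decimal places

At 59.2791° one degree of longitude covers 111190 × cos 59.2791° ≈ 111190 × 0.5109 ≈ 56802.1 m.
Rounding to N decimal places gives at most 0.5 × 10⁻ᴺ degrees of error, i.e. 0.5 × 10⁻ᴺ × 56802.1 m.
Need 0.5 × 56802.1 × 10⁻ᴺ ≤ 0.043 → 10⁻ᴺ ≤ 1.514e-06, so N ≥ 5.82.
So 6 decimal places suffice (0.0284 m); 5 would allow up to 0.284 m.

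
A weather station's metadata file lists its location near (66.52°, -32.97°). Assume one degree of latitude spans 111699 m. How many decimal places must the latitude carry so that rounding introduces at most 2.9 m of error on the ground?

5 decimal places

One degree of latitude covers 111699 m.
N decimal places → at most half a unit in the last place, 0.5 × 10⁻ᴺ° = 111699/2 × 10⁻ᴺ m.
Need 0.5 × 111699 × 10⁻ᴺ ≤ 2.9 → 10⁻ᴺ ≤ 5.193e-05, so N ≥ 4.28.
At 4 places the error can reach 5.58 m, but 5 places keeps it to 0.558 m.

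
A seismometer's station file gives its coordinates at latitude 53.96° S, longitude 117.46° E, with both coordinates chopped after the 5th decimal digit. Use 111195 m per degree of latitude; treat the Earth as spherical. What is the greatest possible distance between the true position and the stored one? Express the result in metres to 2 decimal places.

1.29 metres

Truncating at 5 decimal places can drop up to a full unit in the last place, so each coordinate may be off by as much as 1e-05°.
N–S: 1e-05° × 111195 m/° = 1.11195 m.
Longitude error → 1e-05 × 111195 × cos 53.96° = 1e-05 × 111195 × 0.5883 ≈ 0.654216 m.
Combining orthogonally: (1.11195² + 0.654216²)^½ ≈ 1.29013 m.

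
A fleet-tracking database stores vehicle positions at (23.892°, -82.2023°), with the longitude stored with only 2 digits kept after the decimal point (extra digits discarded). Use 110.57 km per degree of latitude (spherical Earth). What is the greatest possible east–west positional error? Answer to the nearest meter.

Truncating at 2 decimal places can drop up to a full unit in the last place, so the longitude may be off by as much as 0.01°.
One degree of longitude at 23.892° is 110570 × cos 23.892° ≈ 110570 × 0.9143 = 101095 m.
So at most 0.01° × 101095 ≈ 1010.95 m east–west.

1011 meters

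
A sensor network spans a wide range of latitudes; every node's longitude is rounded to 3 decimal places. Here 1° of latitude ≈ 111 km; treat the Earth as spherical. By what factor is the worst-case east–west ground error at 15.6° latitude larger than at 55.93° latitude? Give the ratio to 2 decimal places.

1.72

Rounding to 3 decimal places leaves the longitude within ±0.0005° of the true value.
Error at 15.6° = 0.0005° × 111000 × cos 15.6° ≈ 55.5 × 0.9632 = 53.456 m.
At 55.93°: 0.0005° × 111000 × cos 55.93° = 0.0005 × 111000 × 0.5602 ≈ 31.091 m.
Ratio: 53.456 / 31.091 = cos 15.6° / cos 55.93° ≈ 1.7193.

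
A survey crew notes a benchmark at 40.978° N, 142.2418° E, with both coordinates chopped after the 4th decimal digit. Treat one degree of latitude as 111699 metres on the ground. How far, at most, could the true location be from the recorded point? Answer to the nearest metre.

14 metres

Truncating at 4 decimal places can drop up to a full unit in the last place, so each coordinate may be off by as much as 0.0001°.
North–south component: 0.0001° × 111699 = 11.1699 m.
East–west component at 40.978°: 0.0001° × 111699 × cos 40.978° ≈ 0.0001 × 84328.4 ≈ 8.43284 m.
Worst case both components are at the extreme and orthogonal: √(11.1699² + 8.43284²) ≈ 13.9957 m.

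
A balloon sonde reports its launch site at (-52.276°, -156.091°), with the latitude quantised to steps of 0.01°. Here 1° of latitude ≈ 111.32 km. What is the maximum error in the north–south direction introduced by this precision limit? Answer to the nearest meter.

With a 0.01° grid the true value lies within half a step, ±0.01°/2 = ±0.005°, of the stored one.
Along the meridian that is 0.005° × 111320 m/° = 556.6 m.

557 meters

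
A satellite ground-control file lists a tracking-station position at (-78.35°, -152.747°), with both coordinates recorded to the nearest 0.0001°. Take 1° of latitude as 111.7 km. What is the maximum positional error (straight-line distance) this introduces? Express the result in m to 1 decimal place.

5.7 m

Rounding to 4 decimal places leaves each coordinate within ±5e-05° of the true value.
North–south component: 5e-05° × 111700 = 5.585 m.
Longitude error → 5e-05 × 111700 × cos 78.35° = 5e-05 × 111700 × 0.2019 ≈ 1.12779 m.
The two errors are perpendicular, so the maximum displacement is √(5.585² + 1.12779²) ≈ 5.69773 m.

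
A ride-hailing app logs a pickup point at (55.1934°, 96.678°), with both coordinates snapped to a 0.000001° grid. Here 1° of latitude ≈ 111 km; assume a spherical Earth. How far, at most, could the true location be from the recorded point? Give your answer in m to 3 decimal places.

0.064 m

With a 0.000001° grid the true value lies within half a step, ±0.000001°/2 = ±5e-07°, of the stored one.
North–south component: 5e-07° × 111000 = 0.0555 m.
E–W at 55.1934°: 5e-07° × 111000 × cos 55.1934° = 5e-07 × 111000 × 0.5708 ≈ 0.0316799 m.
The two errors are perpendicular, so the maximum displacement is √(0.0555² + 0.0316799²) ≈ 0.0639051 m.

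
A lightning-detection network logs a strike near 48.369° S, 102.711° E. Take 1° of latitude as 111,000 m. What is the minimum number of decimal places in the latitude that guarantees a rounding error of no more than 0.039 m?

7 decimal places

One degree of latitude covers 111000 m.
N decimal places → at most half a unit in the last place, 0.5 × 10⁻ᴺ° = 111000/2 × 10⁻ᴺ m.
Setting 55500 × 10⁻ᴺ ≤ 0.039 gives 10ᴺ ≥ 1.423e+06, i.e. N ≥ 6.15.
So 7 decimal places suffice (0.00555 m); 6 would allow up to 0.0555 m.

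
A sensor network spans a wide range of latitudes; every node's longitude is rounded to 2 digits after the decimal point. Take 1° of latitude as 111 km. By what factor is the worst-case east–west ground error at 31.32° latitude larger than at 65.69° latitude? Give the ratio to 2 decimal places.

2.08

Rounding to 2 decimal places leaves the longitude within ±0.005° of the true value.
At 31.32°: 0.005° × 111000 × cos 31.32° = 0.005 × 111000 × 0.8543 ≈ 474.12 m.
Error at 65.69° = 0.005° × 111000 × cos 65.69° ≈ 555 × 0.4117 = 228.48 m.
Ratio: 474.12 / 228.48 = cos 31.32° / cos 65.69° ≈ 2.0751.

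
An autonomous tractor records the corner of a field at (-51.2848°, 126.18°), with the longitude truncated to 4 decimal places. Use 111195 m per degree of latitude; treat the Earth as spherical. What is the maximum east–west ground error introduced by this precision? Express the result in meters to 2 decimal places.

6.95 meters

Truncating at 4 decimal places can drop up to a full unit in the last place, so the longitude may be off by as much as 0.0001°.
One degree of longitude at 51.2848° is 111195 × cos 51.2848° ≈ 111195 × 0.6254 = 69546.9 m.
So at most 0.0001° × 69546.9 ≈ 6.95469 m east–west.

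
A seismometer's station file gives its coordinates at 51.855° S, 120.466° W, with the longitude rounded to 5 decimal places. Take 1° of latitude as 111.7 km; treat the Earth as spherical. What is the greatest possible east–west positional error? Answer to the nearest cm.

34 cm

Rounding to 5 decimal places leaves the longitude within ±5e-06° of the true value.
Parallels shrink by cos φ, so at 51.855° a degree of longitude is 111700 × 0.6177 ≈ 68991.9 m.
Maximum E–W displacement: 5e-06 × 68991.9 = 0.34496 m.
That is 0.34496 m = 34.496 cm.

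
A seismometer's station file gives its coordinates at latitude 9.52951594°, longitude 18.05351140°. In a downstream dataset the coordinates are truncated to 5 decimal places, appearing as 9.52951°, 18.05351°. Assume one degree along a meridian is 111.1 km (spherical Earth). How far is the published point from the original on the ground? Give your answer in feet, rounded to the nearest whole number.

2 feet

The latitude changed by +0.00000594° and the longitude by +0.00000140°.
N–S: 0.00000594° × 111100 m/° = 0.659934 m.
East–west at this latitude: 0.00000140° × 111100 × cos 9.52951° ≈ 0.00000140 × 109567 = 0.153394 m.
Hypotenuse of the two orthogonal shifts: √(0.659934² + 0.153394²) = 0.677527 m.
Converting: 0.677527 m × 3.2808 ft/m ≈ 2.2229 ft.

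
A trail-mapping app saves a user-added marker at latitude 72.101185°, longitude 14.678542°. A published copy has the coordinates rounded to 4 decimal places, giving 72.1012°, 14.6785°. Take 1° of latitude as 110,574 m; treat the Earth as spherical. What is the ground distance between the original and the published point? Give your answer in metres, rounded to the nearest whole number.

2 metres

The latitude changed by -0.000015° and the longitude by +0.000042°.
N–S: -0.000015° × 110574 m/° = -1.65861 m.
E–W at 72.1012°: 0.000042° × 110574 × cos 72.1012° = 0.000042 × 110574 × 0.3073 ≈ 1.4273 m.
Distance: √(1.65861² + 1.4273²) ≈ 2.18819 m.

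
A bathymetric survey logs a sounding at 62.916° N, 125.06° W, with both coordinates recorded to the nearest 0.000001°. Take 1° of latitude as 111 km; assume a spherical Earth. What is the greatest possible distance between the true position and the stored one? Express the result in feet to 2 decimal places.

0.20 feet

Rounding to 6 decimal places leaves each coordinate within ±5e-07° of the true value.
North–south component: 5e-07° × 111000 = 0.0555 m.
East–west component at 62.916°: 5e-07° × 111000 × cos 62.916° ≈ 5e-07 × 50537.9 ≈ 0.0252689 m.
The two errors are perpendicular, so the maximum displacement is √(0.0555² + 0.0252689²) ≈ 0.0609817 m.
In feet: 0.0609817 m ÷ 0.3048 ≈ 0.20007 ft.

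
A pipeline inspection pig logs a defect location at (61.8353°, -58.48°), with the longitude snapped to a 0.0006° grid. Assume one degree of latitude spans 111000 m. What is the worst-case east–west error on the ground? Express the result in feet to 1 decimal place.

51.6 feet

With a 0.0006° grid the true value lies within half a step, ±0.0006°/2 = ±0.0003°, of the stored one.
Parallels shrink by cos φ, so at 61.8353° a degree of longitude is 111000 × 0.4720 ≈ 52392.9 m.
So at most 0.0003° × 52392.9 ≈ 15.7179 m east–west.
Converting: 15.7179 m × 3.2808 ft/m ≈ 51.568 ft.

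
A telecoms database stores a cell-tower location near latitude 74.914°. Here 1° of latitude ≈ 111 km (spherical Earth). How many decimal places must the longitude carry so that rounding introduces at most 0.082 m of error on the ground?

At 74.914° one degree of longitude covers 111000 × cos 74.914° ≈ 111000 × 0.2603 ≈ 28889.8 m.
With N decimal places the half-ulp bound is 0.5·10⁻ᴺ°, or 0.5·10⁻ᴺ × 28889.8 m on the ground.
Need 0.5 × 28889.8 × 10⁻ᴺ ≤ 0.082 → 10⁻ᴺ ≤ 5.677e-06, so N ≥ 5.25.
N = 5 would give 0.144 m (too coarse); N = 6 gives 0.0144 m ≤ 0.082 m.

6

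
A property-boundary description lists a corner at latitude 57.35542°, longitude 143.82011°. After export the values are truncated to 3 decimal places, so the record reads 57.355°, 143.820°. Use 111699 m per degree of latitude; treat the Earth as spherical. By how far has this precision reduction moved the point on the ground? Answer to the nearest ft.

155 ft

The latitude changed by +0.00042° and the longitude by +0.00011°.
North–south shift: 0.00042 × 111699 = 46.9136 m.
East–west at this latitude: 0.00011° × 111699 × cos 57.355° ≈ 0.00011 × 60254 = 6.62795 m.
Hypotenuse of the two orthogonal shifts: √(46.9136² + 6.62795²) = 47.3795 m.
In feet: 47.3795 m ÷ 0.3048 ≈ 155.44 ft.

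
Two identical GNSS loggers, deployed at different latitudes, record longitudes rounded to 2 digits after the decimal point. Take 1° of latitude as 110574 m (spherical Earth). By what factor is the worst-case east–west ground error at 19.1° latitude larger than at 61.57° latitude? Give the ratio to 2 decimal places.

Rounding to 2 decimal places leaves the longitude within ±0.005° of the true value.
Error at 19.1° = 0.005° × 110574 × cos 19.1° ≈ 552.87 × 0.9449 = 522.43 m.
Error at 61.57° = 0.005° × 110574 × cos 61.57° ≈ 552.87 × 0.4761 = 263.21 m.
Ratio: 522.43 / 263.21 = cos 19.1° / cos 61.57° ≈ 1.9848.

1.98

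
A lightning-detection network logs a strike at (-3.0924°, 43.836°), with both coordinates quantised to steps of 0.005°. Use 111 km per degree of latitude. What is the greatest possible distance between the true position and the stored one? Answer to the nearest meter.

392 meters

With a 0.005° grid the true value lies within half a step, ±0.005°/2 = ±0.0025°, of the stored one.
N–S: 0.0025° × 111000 m/° = 277.5 m.
E–W at 3.0924°: 0.0025° × 111000 × cos 3.0924° = 0.0025 × 111000 × 0.9985 ≈ 277.096 m.
The two errors are perpendicular, so the maximum displacement is √(277.5² + 277.096²) ≈ 392.159 m.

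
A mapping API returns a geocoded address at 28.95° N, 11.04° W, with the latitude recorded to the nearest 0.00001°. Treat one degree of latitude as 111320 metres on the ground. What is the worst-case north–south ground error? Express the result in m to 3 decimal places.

Rounding to 5 decimal places leaves the latitude within ±5e-06° of the true value.
North–south distance: 5e-06° × 111320 m/° = 0.5566 m.

0.557 m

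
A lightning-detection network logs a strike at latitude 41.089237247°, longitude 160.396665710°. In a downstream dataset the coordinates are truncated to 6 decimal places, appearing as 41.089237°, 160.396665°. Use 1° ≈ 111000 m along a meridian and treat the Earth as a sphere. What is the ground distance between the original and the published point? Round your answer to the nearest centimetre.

Δlat = 41.089237247 − 41.089237 = +0.000000247°; Δlon = 160.396665710 − 160.396665 = +0.000000710°.
N–S: 0.000000247° × 111000 m/° = 0.027417 m.
E–W at 41.0892°: 0.000000710° × 111000 × cos 41.0892° = 0.000000710 × 111000 × 0.7537 ≈ 0.0593981 m.
Distance: √(0.027417² + 0.0593981²) ≈ 0.0654203 m.
That is 0.0654203 m = 6.542 cm.

7 centimetres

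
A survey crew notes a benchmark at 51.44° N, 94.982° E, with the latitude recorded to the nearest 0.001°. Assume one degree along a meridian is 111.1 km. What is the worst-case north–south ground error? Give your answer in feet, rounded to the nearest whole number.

182 feet

Rounding to 3 decimal places leaves the latitude within ±0.0005° of the true value.
Along the meridian that is 0.0005° × 111100 m/° = 55.55 m.
In feet: 55.55 m ÷ 0.3048 ≈ 182.25 ft.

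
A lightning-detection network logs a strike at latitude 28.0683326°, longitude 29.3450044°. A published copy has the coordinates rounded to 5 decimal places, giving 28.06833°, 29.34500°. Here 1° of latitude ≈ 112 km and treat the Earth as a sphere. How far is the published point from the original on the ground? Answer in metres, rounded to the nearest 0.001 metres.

0.523 metres

The latitude changed by +0.0000026° and the longitude by +0.0000044°.
N–S: 0.0000026° × 112000 m/° = 0.2912 m.
East–west at this latitude: 0.0000044° × 112000 × cos 28.0683° ≈ 0.0000044 × 98827.4 = 0.43484 m.
Hypotenuse of the two orthogonal shifts: √(0.2912² + 0.43484²) = 0.523339 m.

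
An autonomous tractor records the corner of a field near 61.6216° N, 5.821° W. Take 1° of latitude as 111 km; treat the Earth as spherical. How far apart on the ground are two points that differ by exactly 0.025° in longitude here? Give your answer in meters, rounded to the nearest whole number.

At 61.6216° a degree of longitude is 111000 × cos 61.6216° ≈ 52757.5 m, so 0.025° corresponds to 1318.94 m.

1319 meters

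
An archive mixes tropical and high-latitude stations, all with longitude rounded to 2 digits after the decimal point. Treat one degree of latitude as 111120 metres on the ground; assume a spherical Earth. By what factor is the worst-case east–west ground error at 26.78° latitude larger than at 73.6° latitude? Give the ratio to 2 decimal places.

Rounding to 2 decimal places leaves the longitude within ±0.005° of the true value.
At 26.78°: 0.005° × 111120 × cos 26.78° = 0.005 × 111120 × 0.8927 ≈ 496.01 m.
Error at 73.6° = 0.005° × 111120 × cos 73.6° ≈ 555.6 × 0.2823 = 156.87 m.
Ratio: 496.01 / 156.87 = cos 26.78° / cos 73.6° ≈ 3.1619.

3.16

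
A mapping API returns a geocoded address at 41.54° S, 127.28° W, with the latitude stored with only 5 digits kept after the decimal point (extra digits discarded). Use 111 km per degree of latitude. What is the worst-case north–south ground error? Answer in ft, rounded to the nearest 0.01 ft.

3.64 ft

Truncating at 5 decimal places can drop up to a full unit in the last place, so the latitude may be off by as much as 1e-05°.
North–south distance: 1e-05° × 111000 m/° = 1.11 m.
Converting: 1.11 m × 3.2808 ft/m ≈ 3.6417 ft.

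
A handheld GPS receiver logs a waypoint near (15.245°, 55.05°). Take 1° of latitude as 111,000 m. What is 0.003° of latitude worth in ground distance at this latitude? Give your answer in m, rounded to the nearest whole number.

333 m

0.003° × 111000 m/° = 333 m.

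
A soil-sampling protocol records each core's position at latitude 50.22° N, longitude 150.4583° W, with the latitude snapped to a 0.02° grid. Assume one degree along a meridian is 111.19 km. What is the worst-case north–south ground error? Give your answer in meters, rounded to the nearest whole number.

With a 0.02° grid the true value lies within half a step, ±0.02°/2 = ±0.01°, of the stored one.
Along the meridian that is 0.01° × 111190 m/° = 1111.9 m.

1112 meters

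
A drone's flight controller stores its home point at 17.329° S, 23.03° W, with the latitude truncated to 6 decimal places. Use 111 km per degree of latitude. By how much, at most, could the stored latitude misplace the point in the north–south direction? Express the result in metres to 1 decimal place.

Truncating at 6 decimal places can drop up to a full unit in the last place, so the latitude may be off by as much as 1e-06°.
North–south distance: 1e-06° × 111000 m/° = 0.111 m.

0.1 metres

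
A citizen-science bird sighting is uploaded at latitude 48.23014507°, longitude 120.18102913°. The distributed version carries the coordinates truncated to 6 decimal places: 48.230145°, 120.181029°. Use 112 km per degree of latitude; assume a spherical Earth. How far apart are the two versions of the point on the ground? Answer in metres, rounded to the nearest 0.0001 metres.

The latitude changed by +0.00000007° and the longitude by +0.00000013°.
N–S: 0.00000007° × 112000 m/° = 0.00784 m.
East–west at this latitude: 0.00000013° × 112000 × cos 48.2301° ≈ 0.00000013 × 74607.7 = 0.009699 m.
Distance: √(0.00784² + 0.009699²) ≈ 0.0124714 m.

0.0125 metres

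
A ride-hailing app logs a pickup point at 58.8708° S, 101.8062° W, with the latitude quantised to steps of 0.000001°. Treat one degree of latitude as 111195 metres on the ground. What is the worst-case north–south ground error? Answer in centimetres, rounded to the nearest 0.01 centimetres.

With a 0.000001° grid the true value lies within half a step, ±0.000001°/2 = ±5e-07°, of the stored one.
North–south distance: 5e-07° × 111195 m/° = 0.0555975 m.
That is 0.0555975 m = 5.5597 cm.

5.56 centimetres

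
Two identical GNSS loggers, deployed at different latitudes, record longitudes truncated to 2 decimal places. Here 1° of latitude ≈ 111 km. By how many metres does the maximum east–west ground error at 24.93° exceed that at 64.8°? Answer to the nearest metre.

534 metres

Truncating at 2 decimal places can drop up to a full unit in the last place, so the longitude may be off by as much as 0.01°.
Error at 24.93° = 0.01° × 111000 × cos 24.93° ≈ 1110 × 0.9068 = 1006.6 m.
At 64.8°: 0.01° × 111000 × cos 64.8° = 0.01 × 111000 × 0.4258 ≈ 472.62 m.
So the lower-latitude error exceeds the higher by 1006.6 − 472.62 = 533.96 m.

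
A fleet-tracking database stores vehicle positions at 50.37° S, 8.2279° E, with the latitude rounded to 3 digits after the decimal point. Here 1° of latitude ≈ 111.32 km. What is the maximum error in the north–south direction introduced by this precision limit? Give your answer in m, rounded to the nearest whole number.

56 m

Rounding to 3 decimal places leaves the latitude within ±0.0005° of the true value.
Along the meridian that is 0.0005° × 111320 m/° = 55.66 m.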